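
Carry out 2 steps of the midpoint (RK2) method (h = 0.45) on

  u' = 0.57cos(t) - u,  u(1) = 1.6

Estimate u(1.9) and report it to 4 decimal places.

Midpoint: k1 = f(t_n, u_n); k2 = f(t_n + h/2, u_n + (h/2)·k1); u_{n+1} = u_n + h·k2.
t=1.000000, u=1.600000:
  k1 = f(1.000000, 1.600000) = -1.292028
  k2 = f(1.225000, 1.309294) = -1.116095
  u ← 1.600000 + 0.45·(-1.116095) = 1.097757
t=1.450000, u=1.097757:
  k1 = f(1.450000, 1.097757) = -1.029071
  k2 = f(1.675000, 0.866217) = -0.925505
  u ← 1.097757 + 0.45·(-0.925505) = 0.681280
u(1.9) ≈ 0.6813

0.6813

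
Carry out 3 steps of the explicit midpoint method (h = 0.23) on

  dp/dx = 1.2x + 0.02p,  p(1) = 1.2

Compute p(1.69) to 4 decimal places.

2.3372

Midpoint: k1 = f(x_n, p_n); k2 = f(x_n + h/2, p_n + (h/2)·k1); p_{n+1} = p_n + h·k2.
x=1.000000, p=1.200000:
  k1 = f(1.000000, 1.200000) = 1.224000
  k2 = f(1.115000, 1.340760) = 1.364815
  p ← 1.200000 + 0.23·1.364815 = 1.513907
x=1.230000, p=1.513907:
  k1 = f(1.230000, 1.513907) = 1.506278
  k2 = f(1.345000, 1.687129) = 1.647743
  p ← 1.513907 + 0.23·1.647743 = 1.892888
x=1.460000, p=1.892888:
  k1 = f(1.460000, 1.892888) = 1.789858
  k2 = f(1.575000, 2.098722) = 1.931974
  p ← 1.892888 + 0.23·1.931974 = 2.337242
p(1.69) ≈ 2.3372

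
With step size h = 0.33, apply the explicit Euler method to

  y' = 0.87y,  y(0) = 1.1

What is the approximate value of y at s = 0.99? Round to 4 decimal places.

Euler: y_{n+1} = y_n + h·f(s_n, y_n).
s=0.000000, y=1.100000: f=0.957000 → y ← 1.100000 + 0.33·0.957000 = 1.415810
s=0.330000, y=1.415810: f=1.231755 → y ← 1.415810 + 0.33·1.231755 = 1.822289
s=0.660000, y=1.822289: f=1.585391 → y ← 1.822289 + 0.33·1.585391 = 2.345468
y(0.99) ≈ 2.3455

2.3455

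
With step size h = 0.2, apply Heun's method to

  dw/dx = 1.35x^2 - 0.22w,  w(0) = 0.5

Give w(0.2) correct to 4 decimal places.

0.4839

Heun: k1 = f(x_n, w_n); k2 = f(x_n + h, w_n + h·k1); w_{n+1} = w_n + (h/2)·(k1 + k2).
x=0.000000, w=0.500000:
  k1 = f(0.000000, 0.500000) = -0.110000
  k2 = f(0.200000, 0.478000) = -0.051160
  w ← 0.500000 + (0.2/2)·(-0.110000 + (-0.051160)) = 0.483884
w(0.2) ≈ 0.4839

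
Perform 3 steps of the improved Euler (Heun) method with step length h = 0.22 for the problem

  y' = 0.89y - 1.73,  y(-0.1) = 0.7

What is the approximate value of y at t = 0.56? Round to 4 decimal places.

-0.2869

Heun: k1 = f(t_n, y_n); k2 = f(t_n + h, y_n + h·k1); y_{n+1} = y_n + (h/2)·(k1 + k2).
t=-0.100000, y=0.700000:
  k1 = f(-0.100000, 0.700000) = -1.107000
  k2 = f(0.120000, 0.456460) = -1.323751
  y ← 0.700000 + (0.22/2)·(-1.107000 + (-1.323751)) = 0.432617
t=0.120000, y=0.432617:
  k1 = f(0.120000, 0.432617) = -1.344970
  k2 = f(0.340000, 0.136724) = -1.608316
  y ← 0.432617 + (0.22/2)·(-1.344970 + (-1.608316)) = 0.107756
t=0.340000, y=0.107756:
  k1 = f(0.340000, 0.107756) = -1.634097
  k2 = f(0.560000, -0.251745) = -1.954053
  y ← 0.107756 + (0.22/2)·(-1.634097 + (-1.954053)) = -0.286941
y(0.56) ≈ -0.2869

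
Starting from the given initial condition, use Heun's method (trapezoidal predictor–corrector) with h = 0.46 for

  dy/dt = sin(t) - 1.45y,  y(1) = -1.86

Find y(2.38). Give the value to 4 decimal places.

Heun: k1 = f(t_n, y_n); k2 = f(t_n + h, y_n + h·k1); y_{n+1} = y_n + (h/2)·(k1 + k2).
t=1.000000, y=-1.860000:
  k1 = f(1.000000, -1.860000) = 3.538471
  k2 = f(1.460000, -0.232303) = 1.330708
  y ← -1.860000 + (0.46/2)·(3.538471 + 1.330708) = -0.740089
t=1.460000, y=-0.740089:
  k1 = f(1.460000, -0.740089) = 2.066997
  k2 = f(1.920000, 0.210730) = 0.634087
  y ← -0.740089 + (0.46/2)·(2.066997 + 0.634087) = -0.118839
t=1.920000, y=-0.118839:
  k1 = f(1.920000, -0.118839) = 1.111963
  k2 = f(2.380000, 0.392663) = 0.120713
  y ← -0.118839 + (0.46/2)·(1.111963 + 0.120713) = 0.164676
y(2.38) ≈ 0.1647

0.1647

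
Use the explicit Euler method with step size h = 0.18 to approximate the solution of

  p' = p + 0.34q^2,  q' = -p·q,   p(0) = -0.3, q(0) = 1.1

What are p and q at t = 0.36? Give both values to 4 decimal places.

-0.2481, 1.2178

Euler on (p,q): p_{n+1} = p_n + h·p', q_{n+1} = q_n + h·q'.
0.000000: (-0.300000, 1.100000); f=(0.111400, 0.330000) → (-0.279948, 1.159400)
0.180000: (-0.279948, 1.159400); f=(0.177083, 0.324572) → (-0.248073, 1.217823)
(p(0.36), q(0.36)) ≈ (-0.2481, 1.2178)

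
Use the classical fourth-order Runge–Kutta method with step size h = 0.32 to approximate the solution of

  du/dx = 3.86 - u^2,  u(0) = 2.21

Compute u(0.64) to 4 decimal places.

RK4: k1 = f(x_n, u_n); k2 = f(x_n + h/2, u_n + (h/2)·k1); k3 = f(x_n + h/2, u_n + (h/2)·k2); k4 = f(x_n + h, u_n + h·k3); u_{n+1} = u_n + (h/6)·(k1 + 2k2 + 2k3 + k4).
x=0.000000, u=2.210000:
  k1 = f(0.000000, 2.210000) = -1.024100
  k2 = f(0.160000, 2.046144) = -0.326705
  k3 = f(0.160000, 2.157727) = -0.795786
  k4 = f(0.320000, 1.955348) = 0.036613
  u ← 2.210000 + (0.32/6)·(k1 + 2k2 + 2k3 + k4) = 2.037602
x=0.320000, u=2.037602:
  k1 = f(0.320000, 2.037602) = -0.291820
  k2 = f(0.480000, 1.990910) = -0.103724
  k3 = f(0.480000, 2.021006) = -0.224464
  k4 = f(0.640000, 1.965773) = -0.004264
  u ← 2.037602 + (0.32/6)·(k1 + 2k2 + 2k3 + k4) = 1.986804
u(0.64) ≈ 1.9868

1.9868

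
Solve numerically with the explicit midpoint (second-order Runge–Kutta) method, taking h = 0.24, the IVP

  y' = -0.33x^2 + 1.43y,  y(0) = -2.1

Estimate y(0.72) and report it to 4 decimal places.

Midpoint: k1 = f(x_n, y_n); k2 = f(x_n + h/2, y_n + (h/2)·k1); y_{n+1} = y_n + h·k2.
x=0.000000, y=-2.100000:
  k1 = f(0.000000, -2.100000) = -3.003000
  k2 = f(0.120000, -2.460360) = -3.523067
  y ← -2.100000 + 0.24·(-3.523067) = -2.945536
x=0.240000, y=-2.945536:
  k1 = f(0.240000, -2.945536) = -4.231125
  k2 = f(0.360000, -3.453271) = -4.980945
  y ← -2.945536 + 0.24·(-4.980945) = -4.140963
x=0.480000, y=-4.140963:
  k1 = f(0.480000, -4.140963) = -5.997609
  k2 = f(0.600000, -4.860676) = -7.069567
  y ← -4.140963 + 0.24·(-7.069567) = -5.837659
y(0.72) ≈ -5.8377

-5.8377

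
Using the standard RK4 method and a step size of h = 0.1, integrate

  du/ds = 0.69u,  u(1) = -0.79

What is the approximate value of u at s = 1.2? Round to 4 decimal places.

RK4: k1 = f(s_n, u_n); k2 = f(s_n + h/2, u_n + (h/2)·k1); k3 = f(s_n + h/2, u_n + (h/2)·k2); k4 = f(s_n + h, u_n + h·k3); u_{n+1} = u_n + (h/6)·(k1 + 2k2 + 2k3 + k4).
s=1.000000, u=-0.790000:
  k1 = f(1.000000, -0.790000) = -0.545100
  k2 = f(1.050000, -0.817255) = -0.563906
  k3 = f(1.050000, -0.818195) = -0.564555
  k4 = f(1.100000, -0.846455) = -0.584054
  u ← -0.790000 + (0.1/6)·(k1 + 2k2 + 2k3 + k4) = -0.846435
s=1.100000, u=-0.846435:
  k1 = f(1.100000, -0.846435) = -0.584040
  k2 = f(1.150000, -0.875637) = -0.604189
  k3 = f(1.150000, -0.876644) = -0.604884
  k4 = f(1.200000, -0.906923) = -0.625777
  u ← -0.846435 + (0.1/6)·(k1 + 2k2 + 2k3 + k4) = -0.906901
u(1.2) ≈ -0.9069

-0.9069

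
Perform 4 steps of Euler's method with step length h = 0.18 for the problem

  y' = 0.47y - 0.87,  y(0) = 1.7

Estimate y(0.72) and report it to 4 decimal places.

Euler: y_{n+1} = y_n + h·f(t_n, y_n).
t=0.000000, y=1.700000: f=-0.071000 → y ← 1.700000 + 0.18·(-0.071000) = 1.687220
t=0.180000, y=1.687220: f=-0.077007 → y ← 1.687220 + 0.18·(-0.077007) = 1.673359
t=0.360000, y=1.673359: f=-0.083521 → y ← 1.673359 + 0.18·(-0.083521) = 1.658325
t=0.540000, y=1.658325: f=-0.090587 → y ← 1.658325 + 0.18·(-0.090587) = 1.642019
y(0.72) ≈ 1.6420

1.6420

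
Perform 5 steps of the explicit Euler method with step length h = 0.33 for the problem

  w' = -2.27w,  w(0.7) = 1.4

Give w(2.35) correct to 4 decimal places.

0.0014

Euler: w_{n+1} = w_n + h·f(t_n, w_n).
t=0.700000, w=1.400000: f=-3.178000 → w ← 1.400000 + 0.33·(-3.178000) = 0.351260
t=1.030000, w=0.351260: f=-0.797360 → w ← 0.351260 + 0.33·(-0.797360) = 0.088131
t=1.360000, w=0.088131: f=-0.200058 → w ← 0.088131 + 0.33·(-0.200058) = 0.022112
t=1.690000, w=0.022112: f=-0.050194 → w ← 0.022112 + 0.33·(-0.050194) = 0.005548
t=2.020000, w=0.005548: f=-0.012594 → w ← 0.005548 + 0.33·(-0.012594) = 0.001392
w(2.35) ≈ 0.0014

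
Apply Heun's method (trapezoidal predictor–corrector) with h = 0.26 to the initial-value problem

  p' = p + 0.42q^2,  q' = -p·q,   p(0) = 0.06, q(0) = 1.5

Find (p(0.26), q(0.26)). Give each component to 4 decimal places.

Heun on (p,q): k1 = f(t_n, state_n); k2 = f(t_n + h, state_n + h·k1); state_{n+1} = state_n + (h/2)·(k1 + k2).
0.000000: (0.060000, 1.500000)
  k1 = (1.005000, -0.090000)
  predictor → (0.321300, 1.476600)
  k2 = (1.237046, -0.474432)
  → (0.351466, 1.426624)
(p(0.26), q(0.26)) ≈ (0.3515, 1.4266)

0.3515, 1.4266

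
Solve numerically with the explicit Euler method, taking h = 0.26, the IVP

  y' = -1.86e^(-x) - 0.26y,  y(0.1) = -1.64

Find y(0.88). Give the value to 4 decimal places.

-2.2845

Euler: y_{n+1} = y_n + h·f(x_n, y_n).
x=0.100000, y=-1.640000: f=-1.256598 → y ← -1.640000 + 0.26·(-1.256598) = -1.966715
x=0.360000, y=-1.966715: f=-0.786332 → y ← -1.966715 + 0.26·(-0.786332) = -2.171162
x=0.620000, y=-2.171162: f=-0.436075 → y ← -2.171162 + 0.26·(-0.436075) = -2.284541
y(0.88) ≈ -2.2845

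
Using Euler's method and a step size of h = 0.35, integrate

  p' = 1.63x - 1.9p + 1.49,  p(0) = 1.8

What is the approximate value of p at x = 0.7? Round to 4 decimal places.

Euler: p_{n+1} = p_n + h·f(x_n, p_n).
x=0.000000, p=1.800000: f=-1.930000 → p ← 1.800000 + 0.35·(-1.930000) = 1.124500
x=0.350000, p=1.124500: f=-0.076050 → p ← 1.124500 + 0.35·(-0.076050) = 1.097883
p(0.7) ≈ 1.0979

1.0979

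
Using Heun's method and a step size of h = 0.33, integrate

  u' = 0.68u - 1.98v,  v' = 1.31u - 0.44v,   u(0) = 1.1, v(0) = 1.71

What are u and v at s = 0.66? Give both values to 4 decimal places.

Heun on (u,v): k1 = f(s_n, state_n); k2 = f(s_n + h, state_n + h·k1); state_{n+1} = state_n + (h/2)·(k1 + k2).
0.000000: (1.100000, 1.710000)
  k1 = (-2.637800, 0.688600)
  predictor → (0.229526, 1.937238)
  k2 = (-3.679654, -0.551706)
  → (0.057620, 1.732588)
0.330000: (0.057620, 1.732588)
  k1 = (-3.391342, -0.686856)
  predictor → (-1.061523, 1.505925)
  k2 = (-3.703567, -2.053202)
  → (-1.113040, 1.280478)
(u(0.66), v(0.66)) ≈ (-1.1130, 1.2805)

-1.1130, 1.2805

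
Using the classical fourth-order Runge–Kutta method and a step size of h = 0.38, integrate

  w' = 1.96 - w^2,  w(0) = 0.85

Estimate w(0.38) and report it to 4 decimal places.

RK4: k1 = f(s_n, w_n); k2 = f(s_n + h/2, w_n + (h/2)·k1); k3 = f(s_n + h/2, w_n + (h/2)·k2); k4 = f(s_n + h, w_n + h·k3); w_{n+1} = w_n + (h/6)·(k1 + 2k2 + 2k3 + k4).
s=0.000000, w=0.850000:
  k1 = f(0.000000, 0.850000) = 1.237500
  k2 = f(0.190000, 1.085125) = 0.782504
  k3 = f(0.190000, 0.998676) = 0.962647
  k4 = f(0.380000, 1.215806) = 0.481816
  w ← 0.850000 + (0.38/6)·(k1 + 2k2 + 2k3 + k4) = 1.179942
w(0.38) ≈ 1.1799

1.1799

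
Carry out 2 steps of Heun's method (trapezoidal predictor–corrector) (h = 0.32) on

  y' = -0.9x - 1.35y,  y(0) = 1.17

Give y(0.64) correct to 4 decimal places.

0.3629

Heun: k1 = f(x_n, y_n); k2 = f(x_n + h, y_n + h·k1); y_{n+1} = y_n + (h/2)·(k1 + k2).
x=0.000000, y=1.170000:
  k1 = f(0.000000, 1.170000) = -1.579500
  k2 = f(0.320000, 0.664560) = -1.185156
  y ← 1.170000 + (0.32/2)·(-1.579500 + (-1.185156)) = 0.727655
x=0.320000, y=0.727655:
  k1 = f(0.320000, 0.727655) = -1.270334
  k2 = f(0.640000, 0.321148) = -1.009550
  y ← 0.727655 + (0.32/2)·(-1.270334 + (-1.009550)) = 0.362874
y(0.64) ≈ 0.3629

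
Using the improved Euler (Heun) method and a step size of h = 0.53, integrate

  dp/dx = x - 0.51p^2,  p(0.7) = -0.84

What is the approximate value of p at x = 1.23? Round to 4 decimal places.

Heun: k1 = f(x_n, p_n); k2 = f(x_n + h, p_n + h·k1); p_{n+1} = p_n + (h/2)·(k1 + k2).
x=0.700000, p=-0.840000:
  k1 = f(0.700000, -0.840000) = 0.340144
  k2 = f(1.230000, -0.659724) = 1.008030
  p ← -0.840000 + (0.53/2)·(0.340144 + 1.008030) = -0.482734
p(1.23) ≈ -0.4827

-0.4827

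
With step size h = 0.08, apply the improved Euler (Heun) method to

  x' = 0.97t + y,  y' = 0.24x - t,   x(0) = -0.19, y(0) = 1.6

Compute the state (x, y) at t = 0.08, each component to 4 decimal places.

Heun on (x,y): k1 = f(t_n, state_n); k2 = f(t_n + h, state_n + h·k1); state_{n+1} = state_n + (h/2)·(k1 + k2).
0.000000: (-0.190000, 1.600000)
  k1 = (1.600000, -0.045600)
  predictor → (-0.062000, 1.596352)
  k2 = (1.673952, -0.094880)
  → (-0.059042, 1.594381)
(x(0.08), y(0.08)) ≈ (-0.0590, 1.5944)

-0.0590, 1.5944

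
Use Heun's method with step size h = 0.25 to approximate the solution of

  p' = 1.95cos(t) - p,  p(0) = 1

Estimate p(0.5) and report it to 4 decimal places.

Heun: k1 = f(t_n, p_n); k2 = f(t_n + h, p_n + h·k1); p_{n+1} = p_n + (h/2)·(k1 + k2).
t=0.000000, p=1.000000:
  k1 = f(0.000000, 1.000000) = 0.950000
  k2 = f(0.250000, 1.237500) = 0.651879
  p ← 1.000000 + (0.25/2)·(0.950000 + 0.651879) = 1.200235
t=0.250000, p=1.200235:
  k1 = f(0.250000, 1.200235) = 0.689144
  k2 = f(0.500000, 1.372521) = 0.338765
  p ← 1.200235 + (0.25/2)·(0.689144 + 0.338765) = 1.328724
p(0.5) ≈ 1.3287

1.3287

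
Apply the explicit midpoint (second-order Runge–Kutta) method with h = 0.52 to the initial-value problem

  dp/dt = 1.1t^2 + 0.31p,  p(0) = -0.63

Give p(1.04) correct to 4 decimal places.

Midpoint: k1 = f(t_n, p_n); k2 = f(t_n + h/2, p_n + (h/2)·k1); p_{n+1} = p_n + h·k2.
t=0.000000, p=-0.630000:
  k1 = f(0.000000, -0.630000) = -0.195300
  k2 = f(0.260000, -0.680778) = -0.136681
  p ← -0.630000 + 0.52·(-0.136681) = -0.701074
t=0.520000, p=-0.701074:
  k1 = f(0.520000, -0.701074) = 0.080107
  k2 = f(0.780000, -0.680246) = 0.458364
  p ← -0.701074 + 0.52·0.458364 = -0.462725
p(1.04) ≈ -0.4627

-0.4627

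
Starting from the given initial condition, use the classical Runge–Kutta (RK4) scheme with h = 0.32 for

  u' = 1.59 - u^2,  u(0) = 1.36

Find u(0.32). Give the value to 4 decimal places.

1.3045

RK4: k1 = f(s_n, u_n); k2 = f(s_n + h/2, u_n + (h/2)·k1); k3 = f(s_n + h/2, u_n + (h/2)·k2); k4 = f(s_n + h, u_n + h·k3); u_{n+1} = u_n + (h/6)·(k1 + 2k2 + 2k3 + k4).
s=0.000000, u=1.360000:
  k1 = f(0.000000, 1.360000) = -0.259600
  k2 = f(0.160000, 1.318464) = -0.148347
  k3 = f(0.160000, 1.336264) = -0.195603
  k4 = f(0.320000, 1.297407) = -0.093265
  u ← 1.360000 + (0.32/6)·(k1 + 2k2 + 2k3 + k4) = 1.304493
u(0.32) ≈ 1.3045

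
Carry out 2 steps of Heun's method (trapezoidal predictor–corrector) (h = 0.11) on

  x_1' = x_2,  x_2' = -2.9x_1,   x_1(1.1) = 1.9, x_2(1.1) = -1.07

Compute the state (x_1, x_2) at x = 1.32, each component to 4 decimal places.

Heun on (x_1,x_2): k1 = f(x_n, state_n); k2 = f(x_n + h, state_n + h·k1); state_{n+1} = state_n + (h/2)·(k1 + k2).
1.100000: (1.900000, -1.070000)
  k1 = (-1.070000, -5.510000)
  predictor → (1.782300, -1.676100)
  k2 = (-1.676100, -5.168670)
  → (1.748964, -1.657327)
1.210000: (1.748964, -1.657327)
  k1 = (-1.657327, -5.071997)
  predictor → (1.566659, -2.215247)
  k2 = (-2.215247, -4.543310)
  → (1.535973, -2.186169)
(x_1(1.32), x_2(1.32)) ≈ (1.5360, -2.1862)

1.5360, -2.1862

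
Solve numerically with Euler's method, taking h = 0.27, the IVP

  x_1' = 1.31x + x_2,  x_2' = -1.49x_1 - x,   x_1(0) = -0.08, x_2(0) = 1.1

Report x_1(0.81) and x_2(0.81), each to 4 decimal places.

1.0716, 0.5775

Euler on (x_1,x_2): x_1_{n+1} = x_1_n + h·x_1', x_2_{n+1} = x_2_n + h·x_2'.
0.000000: (-0.080000, 1.100000); f=(1.100000, 0.119200) → (0.217000, 1.132184)
0.270000: (0.217000, 1.132184); f=(1.485884, -0.593330) → (0.618189, 0.971985)
0.540000: (0.618189, 0.971985); f=(1.679385, -1.461101) → (1.071623, 0.577488)
(x_1(0.81), x_2(0.81)) ≈ (1.0716, 0.5775)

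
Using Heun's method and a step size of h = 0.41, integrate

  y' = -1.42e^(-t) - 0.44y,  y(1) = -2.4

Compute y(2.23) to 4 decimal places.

Heun: k1 = f(t_n, y_n); k2 = f(t_n + h, y_n + h·k1); y_{n+1} = y_n + (h/2)·(k1 + k2).
t=1.000000, y=-2.400000:
  k1 = f(1.000000, -2.400000) = 0.533611
  k2 = f(1.410000, -2.181219) = 0.613053
  y ← -2.400000 + (0.41/2)·(0.533611 + 0.613053) = -2.164934
t=1.410000, y=-2.164934:
  k1 = f(1.410000, -2.164934) = 0.605887
  k2 = f(1.820000, -1.916520) = 0.613192
  y ← -2.164934 + (0.41/2)·(0.605887 + 0.613192) = -1.915022
t=1.820000, y=-1.915022:
  k1 = f(1.820000, -1.915022) = 0.612533
  k2 = f(2.230000, -1.663884) = 0.579419
  y ← -1.915022 + (0.41/2)·(0.612533 + 0.579419) = -1.670672
y(2.23) ≈ -1.6707

-1.6707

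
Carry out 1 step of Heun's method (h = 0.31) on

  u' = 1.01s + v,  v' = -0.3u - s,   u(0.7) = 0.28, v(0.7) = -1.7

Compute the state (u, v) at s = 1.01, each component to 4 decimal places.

-0.0170, -1.9768

Heun on (u,v): k1 = f(s_n, state_n); k2 = f(s_n + h, state_n + h·k1); state_{n+1} = state_n + (h/2)·(k1 + k2).
0.700000: (0.280000, -1.700000)
  k1 = (-0.993000, -0.784000)
  predictor → (-0.027830, -1.943040)
  k2 = (-0.922940, -1.001651)
  → (-0.016971, -1.976776)
(u(1.01), v(1.01)) ≈ (-0.0170, -1.9768)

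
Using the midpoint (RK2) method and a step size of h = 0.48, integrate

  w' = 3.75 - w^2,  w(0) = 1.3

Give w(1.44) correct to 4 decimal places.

1.7346

Midpoint: k1 = f(t_n, w_n); k2 = f(t_n + h/2, w_n + (h/2)·k1); w_{n+1} = w_n + h·k2.
t=0.000000, w=1.300000:
  k1 = f(0.000000, 1.300000) = 2.060000
  k2 = f(0.240000, 1.794400) = 0.530129
  w ← 1.300000 + 0.48·0.530129 = 1.554462
t=0.480000, w=1.554462:
  k1 = f(0.480000, 1.554462) = 1.333649
  k2 = f(0.720000, 1.874537) = 0.236109
  w ← 1.554462 + 0.48·0.236109 = 1.667794
t=0.960000, w=1.667794:
  k1 = f(0.960000, 1.667794) = 0.968462
  k2 = f(1.200000, 1.900225) = 0.139144
  w ← 1.667794 + 0.48·0.139144 = 1.734583
w(1.44) ≈ 1.7346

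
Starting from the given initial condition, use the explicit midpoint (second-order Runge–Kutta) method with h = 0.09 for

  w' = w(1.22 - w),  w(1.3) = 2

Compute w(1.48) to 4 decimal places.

1.7782

Midpoint: k1 = f(t_n, w_n); k2 = f(t_n + h/2, w_n + (h/2)·k1); w_{n+1} = w_n + h·k2.
t=1.300000, w=2.000000:
  k1 = f(1.300000, 2.000000) = -1.560000
  k2 = f(1.345000, 1.929800) = -1.369772
  w ← 2.000000 + 0.09·(-1.369772) = 1.876721
t=1.390000, w=1.876721:
  k1 = f(1.390000, 1.876721) = -1.232481
  k2 = f(1.435000, 1.821259) = -1.095048
  w ← 1.876721 + 0.09·(-1.095048) = 1.778166
w(1.48) ≈ 1.7782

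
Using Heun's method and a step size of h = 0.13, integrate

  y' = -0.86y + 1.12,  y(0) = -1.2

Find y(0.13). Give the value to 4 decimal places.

-0.9359

Heun: k1 = f(s_n, y_n); k2 = f(s_n + h, y_n + h·k1); y_{n+1} = y_n + (h/2)·(k1 + k2).
s=0.000000, y=-1.200000:
  k1 = f(0.000000, -1.200000) = 2.152000
  k2 = f(0.130000, -0.920240) = 1.911406
  y ← -1.200000 + (0.13/2)·(2.152000 + 1.911406) = -0.935879
y(0.13) ≈ -0.9359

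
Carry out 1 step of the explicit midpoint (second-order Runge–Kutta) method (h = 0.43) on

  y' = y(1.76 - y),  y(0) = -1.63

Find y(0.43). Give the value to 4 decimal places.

Midpoint: k1 = f(t_n, y_n); k2 = f(t_n + h/2, y_n + (h/2)·k1); y_{n+1} = y_n + h·k2.
t=0.000000, y=-1.630000:
  k1 = f(0.000000, -1.630000) = -5.525700
  k2 = f(0.215000, -2.818025) = -12.900993
  y ← -1.630000 + 0.43·(-12.900993) = -7.177427
y(0.43) ≈ -7.1774

-7.1774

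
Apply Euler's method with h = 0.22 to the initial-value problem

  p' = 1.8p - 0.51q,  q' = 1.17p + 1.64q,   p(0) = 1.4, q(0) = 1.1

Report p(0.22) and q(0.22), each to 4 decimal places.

1.8310, 1.8572

Euler on (p,q): p_{n+1} = p_n + h·p', q_{n+1} = q_n + h·q'.
0.000000: (1.400000, 1.100000); f=(1.959000, 3.442000) → (1.830980, 1.857240)
(p(0.22), q(0.22)) ≈ (1.8310, 1.8572)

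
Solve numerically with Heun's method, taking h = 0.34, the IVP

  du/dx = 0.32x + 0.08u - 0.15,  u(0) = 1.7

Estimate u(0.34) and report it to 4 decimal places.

1.7137

Heun: k1 = f(x_n, u_n); k2 = f(x_n + h, u_n + h·k1); u_{n+1} = u_n + (h/2)·(k1 + k2).
x=0.000000, u=1.700000:
  k1 = f(0.000000, 1.700000) = -0.014000
  k2 = f(0.340000, 1.695240) = 0.094419
  u ← 1.700000 + (0.34/2)·(-0.014000 + 0.094419) = 1.713671
u(0.34) ≈ 1.7137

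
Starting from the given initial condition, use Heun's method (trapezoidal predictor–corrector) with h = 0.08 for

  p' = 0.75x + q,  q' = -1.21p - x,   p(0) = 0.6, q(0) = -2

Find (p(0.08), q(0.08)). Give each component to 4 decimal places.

0.4401, -2.0535

Heun on (p,q): k1 = f(x_n, state_n); k2 = f(x_n + h, state_n + h·k1); state_{n+1} = state_n + (h/2)·(k1 + k2).
0.000000: (0.600000, -2.000000)
  k1 = (-2.000000, -0.726000)
  predictor → (0.440000, -2.058080)
  k2 = (-1.998080, -0.612400)
  → (0.440077, -2.053536)
(p(0.08), q(0.08)) ≈ (0.4401, -2.0535)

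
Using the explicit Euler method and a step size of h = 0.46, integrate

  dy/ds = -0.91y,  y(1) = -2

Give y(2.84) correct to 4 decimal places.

Euler: y_{n+1} = y_n + h·f(s_n, y_n).
s=1.000000, y=-2.000000: f=1.820000 → y ← -2.000000 + 0.46·1.820000 = -1.162800
s=1.460000, y=-1.162800: f=1.058148 → y ← -1.162800 + 0.46·1.058148 = -0.676052
s=1.920000, y=-0.676052: f=0.615207 → y ← -0.676052 + 0.46·0.615207 = -0.393057
s=2.380000, y=-0.393057: f=0.357681 → y ← -0.393057 + 0.46·0.357681 = -0.228523
y(2.84) ≈ -0.2285

-0.2285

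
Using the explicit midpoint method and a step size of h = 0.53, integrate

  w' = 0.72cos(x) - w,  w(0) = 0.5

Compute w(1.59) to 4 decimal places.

0.3666

Midpoint: k1 = f(x_n, w_n); k2 = f(x_n + h/2, w_n + (h/2)·k1); w_{n+1} = w_n + h·k2.
x=0.000000, w=0.500000:
  k1 = f(0.000000, 0.500000) = 0.220000
  k2 = f(0.265000, 0.558300) = 0.136567
  w ← 0.500000 + 0.53·0.136567 = 0.572380
x=0.530000, w=0.572380:
  k1 = f(0.530000, 0.572380) = 0.048841
  k2 = f(0.795000, 0.585323) = -0.081118
  w ← 0.572380 + 0.53·(-0.081118) = 0.529388
x=1.060000, w=0.529388:
  k1 = f(1.060000, 0.529388) = -0.177400
  k2 = f(1.325000, 0.482377) = -0.307180
  w ← 0.529388 + 0.53·(-0.307180) = 0.366582
w(1.59) ≈ 0.3666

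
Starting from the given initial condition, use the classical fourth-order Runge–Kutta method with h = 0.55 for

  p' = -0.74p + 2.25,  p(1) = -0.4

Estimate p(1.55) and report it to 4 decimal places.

0.7501

RK4: k1 = f(t_n, p_n); k2 = f(t_n + h/2, p_n + (h/2)·k1); k3 = f(t_n + h/2, p_n + (h/2)·k2); k4 = f(t_n + h, p_n + h·k3); p_{n+1} = p_n + (h/6)·(k1 + 2k2 + 2k3 + k4).
t=1.000000, p=-0.400000:
  k1 = f(1.000000, -0.400000) = 2.546000
  k2 = f(1.275000, 0.300150) = 2.027889
  k3 = f(1.275000, 0.157669) = 2.133325
  k4 = f(1.550000, 0.773329) = 1.677737
  p ← -0.400000 + (0.55/6)·(k1 + 2k2 + 2k3 + k4) = 0.750065
p(1.55) ≈ 0.7501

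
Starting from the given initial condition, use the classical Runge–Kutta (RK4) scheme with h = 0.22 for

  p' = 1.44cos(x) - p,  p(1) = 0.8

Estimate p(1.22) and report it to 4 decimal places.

0.7672

RK4: k1 = f(x_n, p_n); k2 = f(x_n + h/2, p_n + (h/2)·k1); k3 = f(x_n + h/2, p_n + (h/2)·k2); k4 = f(x_n + h, p_n + h·k3); p_{n+1} = p_n + (h/6)·(k1 + 2k2 + 2k3 + k4).
x=1.000000, p=0.800000:
  k1 = f(1.000000, 0.800000) = -0.021965
  k2 = f(1.110000, 0.797584) = -0.157271
  k3 = f(1.110000, 0.782700) = -0.142388
  k4 = f(1.220000, 0.768675) = -0.273825
  p ← 0.800000 + (0.22/6)·(k1 + 2k2 + 2k3 + k4) = 0.767179
p(1.22) ≈ 0.7672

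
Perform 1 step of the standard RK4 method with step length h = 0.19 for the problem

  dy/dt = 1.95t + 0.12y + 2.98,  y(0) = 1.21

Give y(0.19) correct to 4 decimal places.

RK4: k1 = f(t_n, y_n); k2 = f(t_n + h/2, y_n + (h/2)·k1); k3 = f(t_n + h/2, y_n + (h/2)·k2); k4 = f(t_n + h, y_n + h·k3); y_{n+1} = y_n + (h/6)·(k1 + 2k2 + 2k3 + k4).
t=0.000000, y=1.210000:
  k1 = f(0.000000, 1.210000) = 3.125200
  k2 = f(0.095000, 1.506894) = 3.346077
  k3 = f(0.095000, 1.527877) = 3.348595
  k4 = f(0.190000, 1.846233) = 3.572048
  y ← 1.210000 + (0.19/6)·(k1 + 2k2 + 2k3 + k4) = 1.846075
y(0.19) ≈ 1.8461

1.8461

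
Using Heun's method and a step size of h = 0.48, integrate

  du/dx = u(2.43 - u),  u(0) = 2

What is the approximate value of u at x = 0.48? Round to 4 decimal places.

2.2164

Heun: k1 = f(x_n, u_n); k2 = f(x_n + h, u_n + h·k1); u_{n+1} = u_n + (h/2)·(k1 + k2).
x=0.000000, u=2.000000:
  k1 = f(0.000000, 2.000000) = 0.860000
  k2 = f(0.480000, 2.412800) = 0.041500
  u ← 2.000000 + (0.48/2)·(0.860000 + 0.041500) = 2.216360
u(0.48) ≈ 2.2164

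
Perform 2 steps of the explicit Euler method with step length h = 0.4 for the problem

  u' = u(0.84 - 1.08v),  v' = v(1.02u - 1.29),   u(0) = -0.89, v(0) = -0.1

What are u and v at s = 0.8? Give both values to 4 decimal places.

Euler on (u,v): u_{n+1} = u_n + h·u', v_{n+1} = v_n + h·v'.
0.000000: (-0.890000, -0.100000); f=(-0.843720, 0.219780) → (-1.227488, -0.012088)
0.400000: (-1.227488, -0.012088); f=(-1.047115, 0.030728) → (-1.646334, 0.000203)
(u(0.8), v(0.8)) ≈ (-1.6463, 0.0002)

-1.6463, 0.0002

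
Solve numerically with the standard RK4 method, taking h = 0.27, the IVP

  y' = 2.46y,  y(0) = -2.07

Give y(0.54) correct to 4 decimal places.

-7.8045

RK4: k1 = f(t_n, y_n); k2 = f(t_n + h/2, y_n + (h/2)·k1); k3 = f(t_n + h/2, y_n + (h/2)·k2); k4 = f(t_n + h, y_n + h·k3); y_{n+1} = y_n + (h/6)·(k1 + 2k2 + 2k3 + k4).
t=0.000000, y=-2.070000:
  k1 = f(0.000000, -2.070000) = -5.092200
  k2 = f(0.135000, -2.757447) = -6.783320
  k3 = f(0.135000, -2.985748) = -7.344940
  k4 = f(0.270000, -4.053134) = -9.970709
  y ← -2.070000 + (0.27/6)·(k1 + 2k2 + 2k3 + k4) = -4.019374
t=0.270000, y=-4.019374:
  k1 = f(0.270000, -4.019374) = -9.887661
  k2 = f(0.405000, -5.354209) = -13.171353
  k3 = f(0.405000, -5.797507) = -14.261867
  k4 = f(0.540000, -7.870078) = -19.360393
  y ← -4.019374 + (0.27/6)·(k1 + 2k2 + 2k3 + k4) = -7.804527
y(0.54) ≈ -7.8045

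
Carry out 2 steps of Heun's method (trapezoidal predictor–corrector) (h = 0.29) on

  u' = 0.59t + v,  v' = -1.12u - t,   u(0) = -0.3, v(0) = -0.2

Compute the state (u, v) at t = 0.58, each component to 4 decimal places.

Heun on (u,v): k1 = f(t_n, state_n); k2 = f(t_n + h, state_n + h·k1); state_{n+1} = state_n + (h/2)·(k1 + k2).
0.000000: (-0.300000, -0.200000)
  k1 = (-0.200000, 0.336000)
  predictor → (-0.358000, -0.102560)
  k2 = (0.068540, 0.110960)
  → (-0.319062, -0.135191)
0.290000: (-0.319062, -0.135191)
  k1 = (0.035909, 0.067349)
  predictor → (-0.308648, -0.115660)
  k2 = (0.226540, -0.234314)
  → (-0.281007, -0.159401)
(u(0.58), v(0.58)) ≈ (-0.2810, -0.1594)

-0.2810, -0.1594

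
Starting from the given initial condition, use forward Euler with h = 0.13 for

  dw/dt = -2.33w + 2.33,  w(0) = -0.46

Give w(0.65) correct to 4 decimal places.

Euler: w_{n+1} = w_n + h·f(t_n, w_n).
t=0.000000, w=-0.460000: f=3.401800 → w ← -0.460000 + 0.13·3.401800 = -0.017766
t=0.130000, w=-0.017766: f=2.371395 → w ← -0.017766 + 0.13·2.371395 = 0.290515
t=0.260000, w=0.290515: f=1.653099 → w ← 0.290515 + 0.13·1.653099 = 0.505418
t=0.390000, w=0.505418: f=1.152376 → w ← 0.505418 + 0.13·1.152376 = 0.655227
t=0.520000, w=0.655227: f=0.803321 → w ← 0.655227 + 0.13·0.803321 = 0.759659
w(0.65) ≈ 0.7597

0.7597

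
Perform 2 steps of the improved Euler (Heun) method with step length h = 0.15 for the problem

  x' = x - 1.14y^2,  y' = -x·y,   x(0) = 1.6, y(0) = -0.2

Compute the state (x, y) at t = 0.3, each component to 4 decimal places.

Heun on (x,y): k1 = f(t_n, state_n); k2 = f(t_n + h, state_n + h·k1); state_{n+1} = state_n + (h/2)·(k1 + k2).
0.000000: (1.600000, -0.200000)
  k1 = (1.554400, 0.320000)
  predictor → (1.833160, -0.152000)
  k2 = (1.806821, 0.278640)
  → (1.852092, -0.155102)
0.150000: (1.852092, -0.155102)
  k1 = (1.824667, 0.287263)
  predictor → (2.125792, -0.112013)
  k2 = (2.111488, 0.238115)
  → (2.147303, -0.115699)
(x(0.3), y(0.3)) ≈ (2.1473, -0.1157)

2.1473, -0.1157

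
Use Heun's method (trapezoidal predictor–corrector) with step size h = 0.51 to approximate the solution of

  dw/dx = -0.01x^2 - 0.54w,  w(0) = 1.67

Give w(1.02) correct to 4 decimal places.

Heun: k1 = f(x_n, w_n); k2 = f(x_n + h, w_n + h·k1); w_{n+1} = w_n + (h/2)·(k1 + k2).
x=0.000000, w=1.670000:
  k1 = f(0.000000, 1.670000) = -0.901800
  k2 = f(0.510000, 1.210082) = -0.656045
  w ← 1.670000 + (0.51/2)·(-0.901800 + (-0.656045)) = 1.272749
x=0.510000, w=1.272749:
  k1 = f(0.510000, 1.272749) = -0.689886
  k2 = f(1.020000, 0.920908) = -0.507694
  w ← 1.272749 + (0.51/2)·(-0.689886 + (-0.507694)) = 0.967367
w(1.02) ≈ 0.9674

0.9674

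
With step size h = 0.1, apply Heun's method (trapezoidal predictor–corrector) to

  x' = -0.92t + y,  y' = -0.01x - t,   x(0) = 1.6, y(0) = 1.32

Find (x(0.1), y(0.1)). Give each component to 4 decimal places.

Heun on (x,y): k1 = f(t_n, state_n); k2 = f(t_n + h, state_n + h·k1); state_{n+1} = state_n + (h/2)·(k1 + k2).
0.000000: (1.600000, 1.320000)
  k1 = (1.320000, -0.016000)
  predictor → (1.732000, 1.318400)
  k2 = (1.226400, -0.117320)
  → (1.727320, 1.313334)
(x(0.1), y(0.1)) ≈ (1.7273, 1.3133)

1.7273, 1.3133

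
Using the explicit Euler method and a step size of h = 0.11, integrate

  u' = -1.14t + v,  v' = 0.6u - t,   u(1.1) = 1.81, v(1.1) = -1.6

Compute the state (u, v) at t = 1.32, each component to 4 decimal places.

Euler on (u,v): u_{n+1} = u_n + h·u', v_{n+1} = v_n + h·v'.
1.100000: (1.810000, -1.600000); f=(-2.854000, -0.014000) → (1.496060, -1.601540)
1.210000: (1.496060, -1.601540); f=(-2.980940, -0.312364) → (1.168157, -1.635900)
(u(1.32), v(1.32)) ≈ (1.1682, -1.6359)

1.1682, -1.6359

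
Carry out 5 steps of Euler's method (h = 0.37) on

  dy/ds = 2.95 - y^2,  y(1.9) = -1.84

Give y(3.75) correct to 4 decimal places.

Euler: y_{n+1} = y_n + h·f(s_n, y_n).
s=1.900000, y=-1.840000: f=-0.435600 → y ← -1.840000 + 0.37·(-0.435600) = -2.001172
s=2.270000, y=-2.001172: f=-1.054689 → y ← -2.001172 + 0.37·(-1.054689) = -2.391407
s=2.640000, y=-2.391407: f=-2.768828 → y ← -2.391407 + 0.37·(-2.768828) = -3.415873
s=3.010000, y=-3.415873: f=-8.718191 → y ← -3.415873 + 0.37·(-8.718191) = -6.641604
s=3.380000, y=-6.641604: f=-41.160902 → y ← -6.641604 + 0.37·(-41.160902) = -21.871138
y(3.75) ≈ -21.8711

-21.8711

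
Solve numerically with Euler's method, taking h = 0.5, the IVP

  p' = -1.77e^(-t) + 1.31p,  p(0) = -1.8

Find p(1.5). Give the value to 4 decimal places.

Euler: p_{n+1} = p_n + h·f(t_n, p_n).
t=0.000000, p=-1.800000: f=-4.128000 → p ← -1.800000 + 0.5·(-4.128000) = -3.864000
t=0.500000, p=-3.864000: f=-6.135399 → p ← -3.864000 + 0.5·(-6.135399) = -6.931700
t=1.000000, p=-6.931700: f=-9.731673 → p ← -6.931700 + 0.5·(-9.731673) = -11.797536
p(1.5) ≈ -11.7975

-11.7975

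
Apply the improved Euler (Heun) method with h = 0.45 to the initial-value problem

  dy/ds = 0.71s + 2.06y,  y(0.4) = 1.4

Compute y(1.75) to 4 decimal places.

21.5479

Heun: k1 = f(s_n, y_n); k2 = f(s_n + h, y_n + h·k1); y_{n+1} = y_n + (h/2)·(k1 + k2).
s=0.400000, y=1.400000:
  k1 = f(0.400000, 1.400000) = 3.168000
  k2 = f(0.850000, 2.825600) = 6.424236
  y ← 1.400000 + (0.45/2)·(3.168000 + 6.424236) = 3.558253
s=0.850000, y=3.558253:
  k1 = f(0.850000, 3.558253) = 7.933501
  k2 = f(1.300000, 7.128329) = 15.607357
  y ← 3.558253 + (0.45/2)·(7.933501 + 15.607357) = 8.854946
s=1.300000, y=8.854946:
  k1 = f(1.300000, 8.854946) = 19.164189
  k2 = f(1.750000, 17.478831) = 37.248893
  y ← 8.854946 + (0.45/2)·(19.164189 + 37.248893) = 21.547890
y(1.75) ≈ 21.5479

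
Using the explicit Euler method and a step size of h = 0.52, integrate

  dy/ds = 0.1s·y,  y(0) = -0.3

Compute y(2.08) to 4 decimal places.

-0.3511

Euler: y_{n+1} = y_n + h·f(s_n, y_n).
s=0.000000, y=-0.300000: f=0.000000 → y ← -0.300000 + 0.52·0.000000 = -0.300000
s=0.520000, y=-0.300000: f=-0.015600 → y ← -0.300000 + 0.52·(-0.015600) = -0.308112
s=1.040000, y=-0.308112: f=-0.032044 → y ← -0.308112 + 0.52·(-0.032044) = -0.324775
s=1.560000, y=-0.324775: f=-0.050665 → y ← -0.324775 + 0.52·(-0.050665) = -0.351120
y(2.08) ≈ -0.3511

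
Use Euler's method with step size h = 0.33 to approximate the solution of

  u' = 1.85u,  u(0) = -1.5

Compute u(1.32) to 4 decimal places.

Euler: u_{n+1} = u_n + h·f(t_n, u_n).
t=0.000000, u=-1.500000: f=-2.775000 → u ← -1.500000 + 0.33·(-2.775000) = -2.415750
t=0.330000, u=-2.415750: f=-4.469138 → u ← -2.415750 + 0.33·(-4.469138) = -3.890565
t=0.660000, u=-3.890565: f=-7.197546 → u ← -3.890565 + 0.33·(-7.197546) = -6.265756
t=0.990000, u=-6.265756: f=-11.591648 → u ← -6.265756 + 0.33·(-11.591648) = -10.090999
u(1.32) ≈ -10.0910

-10.0910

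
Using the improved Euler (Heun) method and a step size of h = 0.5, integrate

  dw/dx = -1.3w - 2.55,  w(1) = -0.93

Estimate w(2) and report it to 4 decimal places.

Heun: k1 = f(x_n, w_n); k2 = f(x_n + h, w_n + h·k1); w_{n+1} = w_n + (h/2)·(k1 + k2).
x=1.000000, w=-0.930000:
  k1 = f(1.000000, -0.930000) = -1.341000
  k2 = f(1.500000, -1.600500) = -0.469350
  w ← -0.930000 + (0.5/2)·(-1.341000 + (-0.469350)) = -1.382588
x=1.500000, w=-1.382588:
  k1 = f(1.500000, -1.382588) = -0.752636
  k2 = f(2.000000, -1.758906) = -0.263423
  w ← -1.382588 + (0.5/2)·(-0.752636 + (-0.263423)) = -1.636602
w(2) ≈ -1.6366

-1.6366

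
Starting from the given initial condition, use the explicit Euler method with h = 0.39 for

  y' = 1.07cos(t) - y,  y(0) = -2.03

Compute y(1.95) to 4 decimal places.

0.1881

Euler: y_{n+1} = y_n + h·f(t_n, y_n).
t=0.000000, y=-2.030000: f=3.100000 → y ← -2.030000 + 0.39·3.100000 = -0.821000
t=0.390000, y=-0.821000: f=1.810653 → y ← -0.821000 + 0.39·1.810653 = -0.114845
t=0.780000, y=-0.114845: f=0.875523 → y ← -0.114845 + 0.39·0.875523 = 0.226608
t=1.170000, y=0.226608: f=0.190854 → y ← 0.226608 + 0.39·0.190854 = 0.301041
t=1.560000, y=0.301041: f=-0.289490 → y ← 0.301041 + 0.39·(-0.289490) = 0.188141
y(1.95) ≈ 0.1881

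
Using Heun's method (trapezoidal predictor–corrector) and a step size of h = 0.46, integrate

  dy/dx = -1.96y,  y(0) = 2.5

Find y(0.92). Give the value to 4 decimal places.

Heun: k1 = f(x_n, y_n); k2 = f(x_n + h, y_n + h·k1); y_{n+1} = y_n + (h/2)·(k1 + k2).
x=0.000000, y=2.500000:
  k1 = f(0.000000, 2.500000) = -4.900000
  k2 = f(0.460000, 0.246000) = -0.482160
  y ← 2.500000 + (0.46/2)·(-4.900000 + (-0.482160)) = 1.262103
x=0.460000, y=1.262103:
  k1 = f(0.460000, 1.262103) = -2.473722
  k2 = f(0.920000, 0.124191) = -0.243414
  y ← 1.262103 + (0.46/2)·(-2.473722 + (-0.243414)) = 0.637162
y(0.92) ≈ 0.6372

0.6372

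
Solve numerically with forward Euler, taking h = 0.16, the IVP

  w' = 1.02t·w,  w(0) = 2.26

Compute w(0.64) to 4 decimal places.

2.6313

Euler: w_{n+1} = w_n + h·f(t_n, w_n).
t=0.000000, w=2.260000: f=0.000000 → w ← 2.260000 + 0.16·0.000000 = 2.260000
t=0.160000, w=2.260000: f=0.368832 → w ← 2.260000 + 0.16·0.368832 = 2.319013
t=0.320000, w=2.319013: f=0.756926 → w ← 2.319013 + 0.16·0.756926 = 2.440121
t=0.480000, w=2.440121: f=1.194683 → w ← 2.440121 + 0.16·1.194683 = 2.631271
w(0.64) ≈ 2.6313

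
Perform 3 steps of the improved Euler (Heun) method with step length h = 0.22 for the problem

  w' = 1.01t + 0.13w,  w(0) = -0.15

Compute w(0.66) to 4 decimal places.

0.0622

Heun: k1 = f(t_n, w_n); k2 = f(t_n + h, w_n + h·k1); w_{n+1} = w_n + (h/2)·(k1 + k2).
t=0.000000, w=-0.150000:
  k1 = f(0.000000, -0.150000) = -0.019500
  k2 = f(0.220000, -0.154290) = 0.202142
  w ← -0.150000 + (0.22/2)·(-0.019500 + 0.202142) = -0.129909
t=0.220000, w=-0.129909:
  k1 = f(0.220000, -0.129909) = 0.205312
  k2 = f(0.440000, -0.084741) = 0.433384
  w ← -0.129909 + (0.22/2)·(0.205312 + 0.433384) = -0.059653
t=0.440000, w=-0.059653:
  k1 = f(0.440000, -0.059653) = 0.436645
  k2 = f(0.660000, 0.036409) = 0.671333
  w ← -0.059653 + (0.22/2)·(0.436645 + 0.671333) = 0.062225
w(0.66) ≈ 0.0622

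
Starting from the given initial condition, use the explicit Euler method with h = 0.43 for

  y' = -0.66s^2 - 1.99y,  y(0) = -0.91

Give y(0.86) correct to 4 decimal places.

-0.0714

Euler: y_{n+1} = y_n + h·f(s_n, y_n).
s=0.000000, y=-0.910000: f=1.810900 → y ← -0.910000 + 0.43·1.810900 = -0.131313
s=0.430000, y=-0.131313: f=0.139279 → y ← -0.131313 + 0.43·0.139279 = -0.071423
y(0.86) ≈ -0.0714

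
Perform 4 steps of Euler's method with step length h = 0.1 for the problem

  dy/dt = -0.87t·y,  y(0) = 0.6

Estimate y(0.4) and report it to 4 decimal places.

0.5692

Euler: y_{n+1} = y_n + h·f(t_n, y_n).
t=0.000000, y=0.600000: f=0.000000 → y ← 0.600000 + 0.1·0.000000 = 0.600000
t=0.100000, y=0.600000: f=-0.052200 → y ← 0.600000 + 0.1·(-0.052200) = 0.594780
t=0.200000, y=0.594780: f=-0.103492 → y ← 0.594780 + 0.1·(-0.103492) = 0.584431
t=0.300000, y=0.584431: f=-0.152536 → y ← 0.584431 + 0.1·(-0.152536) = 0.569177
y(0.4) ≈ 0.5692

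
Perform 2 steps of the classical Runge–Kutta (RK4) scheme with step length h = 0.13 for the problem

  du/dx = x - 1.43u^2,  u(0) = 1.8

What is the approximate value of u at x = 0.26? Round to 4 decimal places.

1.1040

RK4: k1 = f(x_n, u_n); k2 = f(x_n + h/2, u_n + (h/2)·k1); k3 = f(x_n + h/2, u_n + (h/2)·k2); k4 = f(x_n + h, u_n + h·k3); u_{n+1} = u_n + (h/6)·(k1 + 2k2 + 2k3 + k4).
x=0.000000, u=1.800000:
  k1 = f(0.000000, 1.800000) = -4.633200
  k2 = f(0.065000, 1.498842) = -3.147534
  k3 = f(0.065000, 1.595410) = -3.574828
  k4 = f(0.130000, 1.335272) = -2.419622
  u ← 1.800000 + (0.13/6)·(k1 + 2k2 + 2k3 + k4) = 1.355887
x=0.130000, u=1.355887:
  k1 = f(0.130000, 1.355887) = -2.498952
  k2 = f(0.195000, 1.193455) = -1.841797
  k3 = f(0.195000, 1.236170) = -1.990205
  k4 = f(0.260000, 1.097160) = -1.461376
  u ← 1.355887 + (0.13/6)·(k1 + 2k2 + 2k3 + k4) = 1.104026
u(0.26) ≈ 1.1040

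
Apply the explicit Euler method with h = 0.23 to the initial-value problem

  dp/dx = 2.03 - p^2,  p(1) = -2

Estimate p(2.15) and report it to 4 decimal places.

Euler: p_{n+1} = p_n + h·f(x_n, p_n).
x=1.000000, p=-2.000000: f=-1.970000 → p ← -2.000000 + 0.23·(-1.970000) = -2.453100
x=1.230000, p=-2.453100: f=-3.987700 → p ← -2.453100 + 0.23·(-3.987700) = -3.370271
x=1.460000, p=-3.370271: f=-9.328726 → p ← -3.370271 + 0.23·(-9.328726) = -5.515878
x=1.690000, p=-5.515878: f=-28.394909 → p ← -5.515878 + 0.23·(-28.394909) = -12.046707
x=1.920000, p=-12.046707: f=-143.093148 → p ← -12.046707 + 0.23·(-143.093148) = -44.958131
p(2.15) ≈ -44.9581

-44.9581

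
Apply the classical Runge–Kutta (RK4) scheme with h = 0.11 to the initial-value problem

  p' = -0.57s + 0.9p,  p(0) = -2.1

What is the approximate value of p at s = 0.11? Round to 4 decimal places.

RK4: k1 = f(s_n, p_n); k2 = f(s_n + h/2, p_n + (h/2)·k1); k3 = f(s_n + h/2, p_n + (h/2)·k2); k4 = f(s_n + h, p_n + h·k3); p_{n+1} = p_n + (h/6)·(k1 + 2k2 + 2k3 + k4).
s=0.000000, p=-2.100000:
  k1 = f(0.000000, -2.100000) = -1.890000
  k2 = f(0.055000, -2.203950) = -2.014905
  k3 = f(0.055000, -2.210820) = -2.021088
  k4 = f(0.110000, -2.322320) = -2.152788
  p ← -2.100000 + (0.11/6)·(k1 + 2k2 + 2k3 + k4) = -2.322104
p(0.11) ≈ -2.3221

-2.3221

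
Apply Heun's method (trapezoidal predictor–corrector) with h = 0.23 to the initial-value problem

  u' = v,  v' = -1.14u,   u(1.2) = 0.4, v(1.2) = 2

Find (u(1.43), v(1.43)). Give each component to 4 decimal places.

0.8479, 1.8348

Heun on (u,v): k1 = f(x_n, state_n); k2 = f(x_n + h, state_n + h·k1); state_{n+1} = state_n + (h/2)·(k1 + k2).
1.200000: (0.400000, 2.000000)
  k1 = (2.000000, -0.456000)
  predictor → (0.860000, 1.895120)
  k2 = (1.895120, -0.980400)
  → (0.847939, 1.834814)
(u(1.43), v(1.43)) ≈ (0.8479, 1.8348)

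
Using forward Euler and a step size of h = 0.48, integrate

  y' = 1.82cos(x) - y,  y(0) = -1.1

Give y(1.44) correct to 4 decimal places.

Euler: y_{n+1} = y_n + h·f(x_n, y_n).
x=0.000000, y=-1.100000: f=2.920000 → y ← -1.100000 + 0.48·2.920000 = 0.301600
x=0.480000, y=0.301600: f=1.312731 → y ← 0.301600 + 0.48·1.312731 = 0.931711
x=0.960000, y=0.931711: f=0.112096 → y ← 0.931711 + 0.48·0.112096 = 0.985517
y(1.44) ≈ 0.9855

0.9855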